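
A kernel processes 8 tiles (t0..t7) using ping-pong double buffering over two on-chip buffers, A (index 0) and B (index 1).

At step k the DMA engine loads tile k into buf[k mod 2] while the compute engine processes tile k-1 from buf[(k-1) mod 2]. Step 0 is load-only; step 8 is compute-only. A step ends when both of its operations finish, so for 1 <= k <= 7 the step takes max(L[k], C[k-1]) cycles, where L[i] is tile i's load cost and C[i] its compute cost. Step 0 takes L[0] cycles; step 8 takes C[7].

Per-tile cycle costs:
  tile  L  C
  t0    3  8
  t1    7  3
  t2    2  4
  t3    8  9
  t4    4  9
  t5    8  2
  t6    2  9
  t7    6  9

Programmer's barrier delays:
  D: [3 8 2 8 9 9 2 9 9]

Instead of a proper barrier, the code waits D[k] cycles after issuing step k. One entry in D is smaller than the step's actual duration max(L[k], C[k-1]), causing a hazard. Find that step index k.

hazard at step 2

k=0 barrier L[0]=3→3c, D[0]=3 ok
k=1 barrier max(L[1]=7,C[0]=8)→8c, D[1]=8 ok
k=2 barrier max(L[2]=2,C[1]=3)→3c, D[2]=2 SHORT
k=3 barrier max(L[3]=8,C[2]=4)→8c, D[3]=8 ok
k=4 barrier max(L[4]=4,C[3]=9)→9c, D[4]=9 ok
k=5 barrier max(L[5]=8,C[4]=9)→9c, D[5]=9 ok
k=6 barrier max(L[6]=2,C[5]=2)→2c, D[6]=2 ok
k=7 barrier max(L[7]=6,C[6]=9)→9c, D[7]=9 ok
k=8 barrier C[7]=9→9c, D[8]=9 ok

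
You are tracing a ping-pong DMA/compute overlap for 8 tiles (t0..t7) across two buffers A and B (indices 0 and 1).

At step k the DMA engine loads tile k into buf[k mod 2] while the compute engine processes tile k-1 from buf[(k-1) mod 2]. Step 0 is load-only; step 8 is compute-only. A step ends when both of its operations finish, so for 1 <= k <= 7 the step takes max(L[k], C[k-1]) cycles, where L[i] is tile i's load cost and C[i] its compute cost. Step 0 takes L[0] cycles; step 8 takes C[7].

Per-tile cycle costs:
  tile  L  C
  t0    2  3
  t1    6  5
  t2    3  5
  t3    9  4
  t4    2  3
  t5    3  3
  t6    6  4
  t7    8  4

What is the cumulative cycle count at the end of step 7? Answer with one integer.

step 0: L[0]=2 → dur=2, Σ=2 | A=load:t0 B=idle [load-only]
step 1: L[1]=6 C[0]=3 → dur=6, Σ=8 | A=compute:t0 B=load:t1 [load-bound]
step 2: L[2]=3 C[1]=5 → dur=5, Σ=13 | A=load:t2 B=compute:t1 [compute-bound]
step 3: L[3]=9 C[2]=5 → dur=9, Σ=22 | A=compute:t2 B=load:t3 [load-bound]
step 4: L[4]=2 C[3]=4 → dur=4, Σ=26 | A=load:t4 B=compute:t3 [compute-bound]
step 5: L[5]=3 C[4]=3 → dur=3, Σ=29 | A=compute:t4 B=load:t5 [tied]
step 6: L[6]=6 C[5]=3 → dur=6, Σ=35 | A=load:t6 B=compute:t5 [load-bound]
step 7: L[7]=8 C[6]=4 → dur=8, Σ=43 | A=compute:t6 B=load:t7 [load-bound]
step 8: C[7]=4 → dur=4, Σ=47 | A=idle B=compute:t7 [compute-only]

end_cycle[7] = 43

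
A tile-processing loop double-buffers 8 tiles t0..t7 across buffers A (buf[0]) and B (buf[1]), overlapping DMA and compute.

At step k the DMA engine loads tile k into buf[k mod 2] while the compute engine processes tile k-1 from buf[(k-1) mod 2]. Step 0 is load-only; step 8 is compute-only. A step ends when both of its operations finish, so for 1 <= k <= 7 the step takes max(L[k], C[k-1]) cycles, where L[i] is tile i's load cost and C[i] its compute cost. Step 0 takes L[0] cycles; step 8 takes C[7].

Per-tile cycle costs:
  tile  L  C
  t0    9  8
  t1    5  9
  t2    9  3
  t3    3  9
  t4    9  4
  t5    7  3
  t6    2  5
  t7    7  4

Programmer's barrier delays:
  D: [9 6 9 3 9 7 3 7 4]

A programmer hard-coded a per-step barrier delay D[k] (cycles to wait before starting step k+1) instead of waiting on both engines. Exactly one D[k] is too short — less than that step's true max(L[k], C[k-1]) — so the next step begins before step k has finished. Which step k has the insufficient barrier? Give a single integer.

hazard at step 1

[0] required=L[0]=9=9 vs D=9 ok
[1] required=max(L[1]=5,C[0]=8)=8 vs D=6 SHORT
[2] required=max(L[2]=9,C[1]=9)=9 vs D=9 ok
[3] required=max(L[3]=3,C[2]=3)=3 vs D=3 ok
[4] required=max(L[4]=9,C[3]=9)=9 vs D=9 ok
[5] required=max(L[5]=7,C[4]=4)=7 vs D=7 ok
[6] required=max(L[6]=2,C[5]=3)=3 vs D=3 ok
[7] required=max(L[7]=7,C[6]=5)=7 vs D=7 ok
[8] required=C[7]=4=4 vs D=4 ok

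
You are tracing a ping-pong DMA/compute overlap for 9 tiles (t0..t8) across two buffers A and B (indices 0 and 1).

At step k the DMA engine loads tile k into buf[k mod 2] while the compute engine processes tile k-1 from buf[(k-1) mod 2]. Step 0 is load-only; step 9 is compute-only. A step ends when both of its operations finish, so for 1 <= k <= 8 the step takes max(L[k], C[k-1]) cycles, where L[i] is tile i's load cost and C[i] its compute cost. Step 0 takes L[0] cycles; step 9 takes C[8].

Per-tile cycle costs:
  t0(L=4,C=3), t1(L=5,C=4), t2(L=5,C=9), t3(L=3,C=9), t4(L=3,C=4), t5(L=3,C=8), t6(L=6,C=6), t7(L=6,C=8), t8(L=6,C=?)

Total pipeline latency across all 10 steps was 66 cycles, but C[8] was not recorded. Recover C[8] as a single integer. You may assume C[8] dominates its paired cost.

step 0 → dur = L[0]=4 = 4
step 1 → dur = max(L[1]=5, C[0]=3) = 5
step 2 → dur = max(L[2]=5, C[1]=4) = 5
step 3 → dur = max(L[3]=3, C[2]=9) = 9
step 4 → dur = max(L[4]=3, C[3]=9) = 9
step 5 → dur = max(L[5]=3, C[4]=4) = 4
step 6 → dur = max(L[6]=6, C[5]=8) = 8
step 7 → dur = max(L[7]=6, C[6]=6) = 6
step 8 → dur = max(L[8]=6, C[7]=8) = 8
step 9 → dur = C[8]=? = C[8]  (unknown; binding)
sum of known step durations = 58
dur[9] = total - known = 66 - 58 = 8
C[8] is the binding max in step 9, so C[8] = dur[9] = 8

C[8] = 8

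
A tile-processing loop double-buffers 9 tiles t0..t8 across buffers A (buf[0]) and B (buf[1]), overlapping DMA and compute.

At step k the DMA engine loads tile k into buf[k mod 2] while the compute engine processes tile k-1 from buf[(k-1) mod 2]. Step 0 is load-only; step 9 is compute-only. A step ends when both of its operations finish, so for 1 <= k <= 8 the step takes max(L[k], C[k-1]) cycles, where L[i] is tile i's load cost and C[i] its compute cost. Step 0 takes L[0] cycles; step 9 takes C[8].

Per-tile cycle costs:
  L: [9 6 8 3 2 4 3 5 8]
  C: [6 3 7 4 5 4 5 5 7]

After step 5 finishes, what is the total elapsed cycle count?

[0] DMA t0→A (9c) ∥ CU idle ⇒ 9c, clock 9
[1] DMA t1→B (6c) ∥ CU A:t0 (6c) ⇒ 6c, clock 15
[2] DMA t2→A (8c) ∥ CU B:t1 (3c) ⇒ 8c, clock 23
[3] DMA t3→B (3c) ∥ CU A:t2 (7c) ⇒ 7c, clock 30
[4] DMA t4→A (2c) ∥ CU B:t3 (4c) ⇒ 4c, clock 34
[5] DMA t5→B (4c) ∥ CU A:t4 (5c) ⇒ 5c, clock 39
[6] DMA t6→A (3c) ∥ CU B:t5 (4c) ⇒ 4c, clock 43
[7] DMA t7→B (5c) ∥ CU A:t6 (5c) ⇒ 5c, clock 48
[8] DMA t8→A (8c) ∥ CU B:t7 (5c) ⇒ 8c, clock 56
[9] DMA idle ∥ CU A:t8 (7c) ⇒ 7c, clock 63

end_cycle[5] = 39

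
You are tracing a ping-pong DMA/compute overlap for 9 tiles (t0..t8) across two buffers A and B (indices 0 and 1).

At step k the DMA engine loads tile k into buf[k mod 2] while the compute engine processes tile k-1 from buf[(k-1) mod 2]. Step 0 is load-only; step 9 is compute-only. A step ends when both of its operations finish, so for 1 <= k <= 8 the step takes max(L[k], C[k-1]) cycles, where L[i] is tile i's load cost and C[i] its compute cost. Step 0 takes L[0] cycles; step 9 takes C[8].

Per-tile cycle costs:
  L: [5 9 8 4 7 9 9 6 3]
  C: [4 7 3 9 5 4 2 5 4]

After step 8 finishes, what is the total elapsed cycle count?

end_cycle[8] = 64

k=0 load=t0/5c comp=- wait=5 total=5
k=1 load=t1/9c comp=t0/4c wait=9 total=14
k=2 load=t2/8c comp=t1/7c wait=8 total=22
k=3 load=t3/4c comp=t2/3c wait=4 total=26
k=4 load=t4/7c comp=t3/9c wait=9 total=35
k=5 load=t5/9c comp=t4/5c wait=9 total=44
k=6 load=t6/9c comp=t5/4c wait=9 total=53
k=7 load=t7/6c comp=t6/2c wait=6 total=59
k=8 load=t8/3c comp=t7/5c wait=5 total=64
k=9 load=- comp=t8/4c wait=4 total=68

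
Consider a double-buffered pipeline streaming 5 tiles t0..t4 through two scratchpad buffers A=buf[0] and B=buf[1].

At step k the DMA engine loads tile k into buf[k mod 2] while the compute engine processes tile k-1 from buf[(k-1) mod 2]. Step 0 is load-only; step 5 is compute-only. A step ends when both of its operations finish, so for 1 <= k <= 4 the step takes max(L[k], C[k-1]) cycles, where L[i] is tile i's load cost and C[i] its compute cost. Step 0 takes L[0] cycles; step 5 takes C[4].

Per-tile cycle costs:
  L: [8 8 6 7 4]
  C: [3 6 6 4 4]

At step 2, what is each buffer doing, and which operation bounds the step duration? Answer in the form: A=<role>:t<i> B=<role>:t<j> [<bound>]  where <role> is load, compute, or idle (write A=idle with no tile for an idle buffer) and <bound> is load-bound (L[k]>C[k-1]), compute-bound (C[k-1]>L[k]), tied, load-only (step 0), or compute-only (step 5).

step 2: A=load:t2 B=compute:t1 [tied]

k=0 load=t0/8c comp=- wait=8 total=8
k=1 load=t1/8c comp=t0/3c wait=8 total=16
k=2 load=t2/6c comp=t1/6c wait=6 total=22
k=3 load=t3/7c comp=t2/6c wait=7 total=29
k=4 load=t4/4c comp=t3/4c wait=4 total=33
k=5 load=- comp=t4/4c wait=4 total=37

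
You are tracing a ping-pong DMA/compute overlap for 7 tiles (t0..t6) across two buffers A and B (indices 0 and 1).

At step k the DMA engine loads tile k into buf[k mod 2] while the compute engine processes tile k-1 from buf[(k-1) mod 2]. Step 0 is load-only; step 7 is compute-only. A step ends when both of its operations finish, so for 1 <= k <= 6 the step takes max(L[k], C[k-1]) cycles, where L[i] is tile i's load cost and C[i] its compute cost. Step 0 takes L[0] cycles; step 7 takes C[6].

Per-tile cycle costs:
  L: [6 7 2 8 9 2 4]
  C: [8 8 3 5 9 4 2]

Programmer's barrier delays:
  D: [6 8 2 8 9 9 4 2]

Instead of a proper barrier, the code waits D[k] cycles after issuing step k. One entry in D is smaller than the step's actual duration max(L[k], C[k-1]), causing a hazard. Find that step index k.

step 0: need L[0]=6 = 6; D[0]=6 ok
step 1: need max(L[1]=7,C[0]=8) = 8; D[1]=8 ok
step 2: need max(L[2]=2,C[1]=8) = 8; D[2]=2 SHORT
step 3: need max(L[3]=8,C[2]=3) = 8; D[3]=8 ok
step 4: need max(L[4]=9,C[3]=5) = 9; D[4]=9 ok
step 5: need max(L[5]=2,C[4]=9) = 9; D[5]=9 ok
step 6: need max(L[6]=4,C[5]=4) = 4; D[6]=4 ok
step 7: need C[6]=2 = 2; D[7]=2 ok

hazard at step 2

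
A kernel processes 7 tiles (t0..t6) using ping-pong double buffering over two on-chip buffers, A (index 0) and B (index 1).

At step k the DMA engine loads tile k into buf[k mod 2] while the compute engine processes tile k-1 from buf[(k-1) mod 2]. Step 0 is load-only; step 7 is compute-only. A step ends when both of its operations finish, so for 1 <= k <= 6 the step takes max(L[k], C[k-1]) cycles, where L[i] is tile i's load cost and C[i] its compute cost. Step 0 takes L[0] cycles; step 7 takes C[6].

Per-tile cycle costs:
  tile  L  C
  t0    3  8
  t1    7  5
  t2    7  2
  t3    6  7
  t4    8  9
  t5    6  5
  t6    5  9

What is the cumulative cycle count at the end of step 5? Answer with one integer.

end_cycle[5] = 41

k=0 load=t0/3c comp=- wait=3 total=3
k=1 load=t1/7c comp=t0/8c wait=8 total=11
k=2 load=t2/7c comp=t1/5c wait=7 total=18
k=3 load=t3/6c comp=t2/2c wait=6 total=24
k=4 load=t4/8c comp=t3/7c wait=8 total=32
k=5 load=t5/6c comp=t4/9c wait=9 total=41
k=6 load=t6/5c comp=t5/5c wait=5 total=46
k=7 load=- comp=t6/9c wait=9 total=55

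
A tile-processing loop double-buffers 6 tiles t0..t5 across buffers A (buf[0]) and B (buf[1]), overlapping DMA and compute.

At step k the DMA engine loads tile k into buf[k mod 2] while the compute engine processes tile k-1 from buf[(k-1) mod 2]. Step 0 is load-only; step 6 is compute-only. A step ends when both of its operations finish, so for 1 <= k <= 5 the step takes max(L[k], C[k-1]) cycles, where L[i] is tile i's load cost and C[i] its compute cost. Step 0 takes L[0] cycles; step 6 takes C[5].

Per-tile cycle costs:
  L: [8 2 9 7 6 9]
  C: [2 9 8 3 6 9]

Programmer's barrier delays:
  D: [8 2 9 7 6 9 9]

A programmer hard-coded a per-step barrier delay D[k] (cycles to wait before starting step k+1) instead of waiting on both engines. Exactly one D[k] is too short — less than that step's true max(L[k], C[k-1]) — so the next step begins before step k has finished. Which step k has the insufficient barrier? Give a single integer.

step 0: need L[0]=8 = 8; D[0]=8 ok
step 1: need max(L[1]=2,C[0]=2) = 2; D[1]=2 ok
step 2: need max(L[2]=9,C[1]=9) = 9; D[2]=9 ok
step 3: need max(L[3]=7,C[2]=8) = 8; D[3]=7 SHORT
step 4: need max(L[4]=6,C[3]=3) = 6; D[4]=6 ok
step 5: need max(L[5]=9,C[4]=6) = 9; D[5]=9 ok
step 6: need C[5]=9 = 9; D[6]=9 ok

hazard at step 3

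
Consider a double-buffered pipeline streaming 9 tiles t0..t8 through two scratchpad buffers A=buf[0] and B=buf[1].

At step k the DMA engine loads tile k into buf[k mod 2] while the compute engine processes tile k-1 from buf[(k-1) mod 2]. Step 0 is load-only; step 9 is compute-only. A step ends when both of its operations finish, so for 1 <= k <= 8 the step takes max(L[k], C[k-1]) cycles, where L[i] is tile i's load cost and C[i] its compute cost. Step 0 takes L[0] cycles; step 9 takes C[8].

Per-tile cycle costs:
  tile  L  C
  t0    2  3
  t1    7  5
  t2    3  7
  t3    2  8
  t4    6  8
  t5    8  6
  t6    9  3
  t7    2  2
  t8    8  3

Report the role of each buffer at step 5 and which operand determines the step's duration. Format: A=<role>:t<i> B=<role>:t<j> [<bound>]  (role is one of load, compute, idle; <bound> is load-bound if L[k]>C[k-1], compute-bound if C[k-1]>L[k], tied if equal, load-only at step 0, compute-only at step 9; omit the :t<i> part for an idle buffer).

step 5: A=compute:t4 B=load:t5 [tied]

  0. 2=2c; end=2; A:t0 B:-
  1. max(7,3)=7c; end=9; A:t0 B:t1
  2. max(3,5)=5c; end=14; A:t2 B:t1
  3. max(2,7)=7c; end=21; A:t2 B:t3
  4. max(6,8)=8c; end=29; A:t4 B:t3
  5. max(8,8)=8c; end=37; A:t4 B:t5
  6. max(9,6)=9c; end=46; A:t6 B:t5
  7. max(2,3)=3c; end=49; A:t6 B:t7
  8. max(8,2)=8c; end=57; A:t8 B:t7
  9. 3=3c; end=60; A:t8 B:t7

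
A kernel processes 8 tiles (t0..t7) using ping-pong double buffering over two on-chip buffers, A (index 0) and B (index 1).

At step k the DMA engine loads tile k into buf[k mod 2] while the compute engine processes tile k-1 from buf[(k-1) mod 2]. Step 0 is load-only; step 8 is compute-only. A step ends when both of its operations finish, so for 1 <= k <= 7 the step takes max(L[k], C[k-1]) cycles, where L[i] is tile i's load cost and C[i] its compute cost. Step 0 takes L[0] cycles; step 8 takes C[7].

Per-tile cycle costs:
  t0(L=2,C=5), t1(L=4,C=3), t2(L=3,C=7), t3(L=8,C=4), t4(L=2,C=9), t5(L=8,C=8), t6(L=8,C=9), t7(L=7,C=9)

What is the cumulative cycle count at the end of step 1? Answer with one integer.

end_cycle[1] = 7

k=0 load=t0/2c comp=- wait=2 total=2
k=1 load=t1/4c comp=t0/5c wait=5 total=7
k=2 load=t2/3c comp=t1/3c wait=3 total=10
k=3 load=t3/8c comp=t2/7c wait=8 total=18
k=4 load=t4/2c comp=t3/4c wait=4 total=22
k=5 load=t5/8c comp=t4/9c wait=9 total=31
k=6 load=t6/8c comp=t5/8c wait=8 total=39
k=7 load=t7/7c comp=t6/9c wait=9 total=48
k=8 load=- comp=t7/9c wait=9 total=57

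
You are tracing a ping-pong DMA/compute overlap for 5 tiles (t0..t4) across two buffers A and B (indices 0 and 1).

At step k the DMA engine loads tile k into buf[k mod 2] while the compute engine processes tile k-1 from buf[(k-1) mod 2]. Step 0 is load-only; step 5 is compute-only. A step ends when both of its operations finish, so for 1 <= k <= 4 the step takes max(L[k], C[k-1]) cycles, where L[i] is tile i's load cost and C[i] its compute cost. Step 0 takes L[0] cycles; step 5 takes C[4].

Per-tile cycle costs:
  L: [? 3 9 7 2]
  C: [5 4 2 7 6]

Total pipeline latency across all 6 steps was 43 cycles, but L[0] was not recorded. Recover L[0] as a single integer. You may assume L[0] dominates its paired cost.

step 0: dur = L[0]=? = L[0]  (unknown; binding)
step 1: dur = max(L[1]=3, C[0]=5) = 5
step 2: dur = max(L[2]=9, C[1]=4) = 9
step 3: dur = max(L[3]=7, C[2]=2) = 7
step 4: dur = max(L[4]=2, C[3]=7) = 7
step 5: dur = C[4]=6 = 6
sum of known step durations = 34
dur[0] = total - known = 43 - 34 = 9
L[0] is the binding max in step 0, so L[0] = dur[0] = 9

L[0] = 9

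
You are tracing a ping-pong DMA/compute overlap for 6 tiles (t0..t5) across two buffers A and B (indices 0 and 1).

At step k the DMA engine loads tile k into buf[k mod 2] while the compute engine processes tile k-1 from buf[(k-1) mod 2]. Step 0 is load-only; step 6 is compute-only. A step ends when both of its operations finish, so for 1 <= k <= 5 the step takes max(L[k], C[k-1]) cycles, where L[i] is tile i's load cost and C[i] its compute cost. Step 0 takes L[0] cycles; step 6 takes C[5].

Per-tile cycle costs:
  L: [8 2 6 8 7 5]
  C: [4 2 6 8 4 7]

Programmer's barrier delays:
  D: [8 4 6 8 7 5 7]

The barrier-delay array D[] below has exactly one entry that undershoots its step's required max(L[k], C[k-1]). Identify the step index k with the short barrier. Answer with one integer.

step 0: need L[0]=8 = 8; D[0]=8 ok
step 1: need max(L[1]=2,C[0]=4) = 4; D[1]=4 ok
step 2: need max(L[2]=6,C[1]=2) = 6; D[2]=6 ok
step 3: need max(L[3]=8,C[2]=6) = 8; D[3]=8 ok
step 4: need max(L[4]=7,C[3]=8) = 8; D[4]=7 SHORT
step 5: need max(L[5]=5,C[4]=4) = 5; D[5]=5 ok
step 6: need C[5]=7 = 7; D[6]=7 ok

hazard at step 4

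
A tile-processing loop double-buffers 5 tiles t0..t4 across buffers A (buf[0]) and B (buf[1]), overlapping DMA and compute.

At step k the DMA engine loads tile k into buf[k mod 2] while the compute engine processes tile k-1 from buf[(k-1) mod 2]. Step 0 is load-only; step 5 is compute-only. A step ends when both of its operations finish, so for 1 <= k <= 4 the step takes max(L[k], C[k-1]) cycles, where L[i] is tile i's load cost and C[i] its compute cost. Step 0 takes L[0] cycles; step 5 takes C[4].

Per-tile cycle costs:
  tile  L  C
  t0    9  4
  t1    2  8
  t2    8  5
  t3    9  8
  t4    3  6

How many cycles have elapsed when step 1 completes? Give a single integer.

end_cycle[1] = 13

[0] DMA t0→A (9c) ∥ CU idle ⇒ 9c, clock 9
[1] DMA t1→B (2c) ∥ CU A:t0 (4c) ⇒ 4c, clock 13
[2] DMA t2→A (8c) ∥ CU B:t1 (8c) ⇒ 8c, clock 21
[3] DMA t3→B (9c) ∥ CU A:t2 (5c) ⇒ 9c, clock 30
[4] DMA t4→A (3c) ∥ CU B:t3 (8c) ⇒ 8c, clock 38
[5] DMA idle ∥ CU A:t4 (6c) ⇒ 6c, clock 44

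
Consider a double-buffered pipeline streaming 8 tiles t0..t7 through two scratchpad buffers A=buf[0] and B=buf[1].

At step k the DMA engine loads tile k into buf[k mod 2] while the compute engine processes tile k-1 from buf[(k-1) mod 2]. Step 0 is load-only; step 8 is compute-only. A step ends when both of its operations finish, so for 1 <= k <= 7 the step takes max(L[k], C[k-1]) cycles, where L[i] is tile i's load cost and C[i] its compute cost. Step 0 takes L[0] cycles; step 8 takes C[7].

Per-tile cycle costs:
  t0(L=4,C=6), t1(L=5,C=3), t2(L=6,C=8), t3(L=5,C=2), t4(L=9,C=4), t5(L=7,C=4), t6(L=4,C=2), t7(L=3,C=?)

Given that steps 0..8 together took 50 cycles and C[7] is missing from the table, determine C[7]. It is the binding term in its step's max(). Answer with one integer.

step 0 | dur = L[0]=4 = 4
step 1 | dur = max(L[1]=5, C[0]=6) = 6
step 2 | dur = max(L[2]=6, C[1]=3) = 6
step 3 | dur = max(L[3]=5, C[2]=8) = 8
step 4 | dur = max(L[4]=9, C[3]=2) = 9
step 5 | dur = max(L[5]=7, C[4]=4) = 7
step 6 | dur = max(L[6]=4, C[5]=4) = 4
step 7 | dur = max(L[7]=3, C[6]=2) = 3
step 8 | dur = C[7]=? = C[7]  (unknown; binding)
sum of known step durations = 47
dur[8] = total - known = 50 - 47 = 3
C[7] is the binding max in step 8, so C[7] = dur[8] = 3

C[7] = 3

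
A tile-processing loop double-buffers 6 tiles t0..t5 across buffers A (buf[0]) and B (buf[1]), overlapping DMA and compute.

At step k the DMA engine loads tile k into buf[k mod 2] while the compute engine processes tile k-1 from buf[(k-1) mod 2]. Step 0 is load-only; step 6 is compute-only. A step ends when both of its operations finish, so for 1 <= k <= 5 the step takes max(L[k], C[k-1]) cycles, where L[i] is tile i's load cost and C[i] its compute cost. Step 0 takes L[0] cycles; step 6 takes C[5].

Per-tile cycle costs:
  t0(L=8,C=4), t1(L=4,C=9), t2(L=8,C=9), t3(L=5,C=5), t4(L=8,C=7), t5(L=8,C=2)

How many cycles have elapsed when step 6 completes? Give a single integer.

end_cycle[6] = 48

  0. 8=8c; end=8; A:t0 B:-
  1. max(4,4)=4c; end=12; A:t0 B:t1
  2. max(8,9)=9c; end=21; A:t2 B:t1
  3. max(5,9)=9c; end=30; A:t2 B:t3
  4. max(8,5)=8c; end=38; A:t4 B:t3
  5. max(8,7)=8c; end=46; A:t4 B:t5
  6. 2=2c; end=48; A:t4 B:t5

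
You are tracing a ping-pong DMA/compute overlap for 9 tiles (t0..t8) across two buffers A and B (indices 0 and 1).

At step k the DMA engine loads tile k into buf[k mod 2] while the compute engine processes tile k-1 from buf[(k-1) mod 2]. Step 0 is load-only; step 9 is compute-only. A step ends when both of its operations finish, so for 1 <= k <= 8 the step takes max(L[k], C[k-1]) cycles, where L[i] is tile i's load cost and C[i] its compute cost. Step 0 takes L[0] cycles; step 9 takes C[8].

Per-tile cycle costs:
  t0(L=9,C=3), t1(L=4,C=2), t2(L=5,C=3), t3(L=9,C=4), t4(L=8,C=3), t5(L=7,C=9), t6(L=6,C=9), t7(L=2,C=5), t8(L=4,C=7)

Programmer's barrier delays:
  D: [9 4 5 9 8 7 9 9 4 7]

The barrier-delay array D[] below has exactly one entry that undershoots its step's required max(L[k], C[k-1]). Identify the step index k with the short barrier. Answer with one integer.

hazard at step 8

step 0: need L[0]=9 = 9; D[0]=9 ok
step 1: need max(L[1]=4,C[0]=3) = 4; D[1]=4 ok
step 2: need max(L[2]=5,C[1]=2) = 5; D[2]=5 ok
step 3: need max(L[3]=9,C[2]=3) = 9; D[3]=9 ok
step 4: need max(L[4]=8,C[3]=4) = 8; D[4]=8 ok
step 5: need max(L[5]=7,C[4]=3) = 7; D[5]=7 ok
step 6: need max(L[6]=6,C[5]=9) = 9; D[6]=9 ok
step 7: need max(L[7]=2,C[6]=9) = 9; D[7]=9 ok
step 8: need max(L[8]=4,C[7]=5) = 5; D[8]=4 SHORT
step 9: need C[8]=7 = 7; D[9]=7 ok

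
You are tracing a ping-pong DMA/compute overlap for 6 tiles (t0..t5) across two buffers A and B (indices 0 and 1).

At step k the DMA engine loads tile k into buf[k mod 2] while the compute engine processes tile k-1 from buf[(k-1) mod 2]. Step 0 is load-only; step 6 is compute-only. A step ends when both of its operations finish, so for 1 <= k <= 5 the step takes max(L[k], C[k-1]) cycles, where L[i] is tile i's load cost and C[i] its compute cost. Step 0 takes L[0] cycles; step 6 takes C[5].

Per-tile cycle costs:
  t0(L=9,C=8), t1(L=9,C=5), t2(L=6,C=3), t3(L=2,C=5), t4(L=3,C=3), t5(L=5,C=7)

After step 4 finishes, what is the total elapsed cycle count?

end_cycle[4] = 32

[0] DMA t0→A (9c) ∥ CU idle ⇒ 9c, clock 9
[1] DMA t1→B (9c) ∥ CU A:t0 (8c) ⇒ 9c, clock 18
[2] DMA t2→A (6c) ∥ CU B:t1 (5c) ⇒ 6c, clock 24
[3] DMA t3→B (2c) ∥ CU A:t2 (3c) ⇒ 3c, clock 27
[4] DMA t4→A (3c) ∥ CU B:t3 (5c) ⇒ 5c, clock 32
[5] DMA t5→B (5c) ∥ CU A:t4 (3c) ⇒ 5c, clock 37
[6] DMA idle ∥ CU B:t5 (7c) ⇒ 7c, clock 44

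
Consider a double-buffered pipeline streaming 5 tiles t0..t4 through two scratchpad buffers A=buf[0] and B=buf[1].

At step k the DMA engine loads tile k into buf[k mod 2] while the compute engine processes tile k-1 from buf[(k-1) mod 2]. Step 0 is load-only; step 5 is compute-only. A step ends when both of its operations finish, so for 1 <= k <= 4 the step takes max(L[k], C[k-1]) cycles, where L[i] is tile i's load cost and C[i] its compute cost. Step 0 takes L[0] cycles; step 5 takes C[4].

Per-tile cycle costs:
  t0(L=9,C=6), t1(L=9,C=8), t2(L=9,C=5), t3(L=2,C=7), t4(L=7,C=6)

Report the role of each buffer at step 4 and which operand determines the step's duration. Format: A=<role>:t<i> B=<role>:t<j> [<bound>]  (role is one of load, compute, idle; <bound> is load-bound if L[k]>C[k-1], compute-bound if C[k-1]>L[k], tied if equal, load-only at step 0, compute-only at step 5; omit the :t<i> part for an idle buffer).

step 4: A=load:t4 B=compute:t3 [tied]

[0] DMA t0→A (9c) ∥ CU idle ⇒ 9c, clock 9
[1] DMA t1→B (9c) ∥ CU A:t0 (6c) ⇒ 9c, clock 18
[2] DMA t2→A (9c) ∥ CU B:t1 (8c) ⇒ 9c, clock 27
[3] DMA t3→B (2c) ∥ CU A:t2 (5c) ⇒ 5c, clock 32
[4] DMA t4→A (7c) ∥ CU B:t3 (7c) ⇒ 7c, clock 39
[5] DMA idle ∥ CU A:t4 (6c) ⇒ 6c, clock 45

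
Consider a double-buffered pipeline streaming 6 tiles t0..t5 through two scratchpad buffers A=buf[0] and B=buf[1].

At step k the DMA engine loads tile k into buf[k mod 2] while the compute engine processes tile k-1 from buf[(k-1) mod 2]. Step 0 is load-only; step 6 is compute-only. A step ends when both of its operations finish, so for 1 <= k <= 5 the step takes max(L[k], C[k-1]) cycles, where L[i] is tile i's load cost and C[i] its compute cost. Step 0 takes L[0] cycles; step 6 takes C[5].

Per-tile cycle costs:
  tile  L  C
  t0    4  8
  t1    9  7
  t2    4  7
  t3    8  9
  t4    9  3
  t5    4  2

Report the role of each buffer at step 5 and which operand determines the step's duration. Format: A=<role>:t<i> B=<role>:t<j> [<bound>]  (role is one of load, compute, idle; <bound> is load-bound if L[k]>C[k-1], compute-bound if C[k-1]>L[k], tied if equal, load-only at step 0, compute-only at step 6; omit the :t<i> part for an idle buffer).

k=0 load=t0/4c comp=- wait=4 total=4
k=1 load=t1/9c comp=t0/8c wait=9 total=13
k=2 load=t2/4c comp=t1/7c wait=7 total=20
k=3 load=t3/8c comp=t2/7c wait=8 total=28
k=4 load=t4/9c comp=t3/9c wait=9 total=37
k=5 load=t5/4c comp=t4/3c wait=4 total=41
k=6 load=- comp=t5/2c wait=2 total=43

step 5: A=compute:t4 B=load:t5 [load-bound]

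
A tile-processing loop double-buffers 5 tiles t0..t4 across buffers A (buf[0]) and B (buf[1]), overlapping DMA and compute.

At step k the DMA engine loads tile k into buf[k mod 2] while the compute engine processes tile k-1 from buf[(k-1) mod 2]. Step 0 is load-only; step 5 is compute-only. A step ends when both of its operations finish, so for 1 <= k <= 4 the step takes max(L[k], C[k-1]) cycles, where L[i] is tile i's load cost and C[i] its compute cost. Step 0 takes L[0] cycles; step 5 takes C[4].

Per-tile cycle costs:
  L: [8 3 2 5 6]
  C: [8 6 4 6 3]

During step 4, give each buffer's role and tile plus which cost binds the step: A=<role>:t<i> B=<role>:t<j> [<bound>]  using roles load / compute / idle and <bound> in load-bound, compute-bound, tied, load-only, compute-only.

  0. 8=8c; end=8; A:t0 B:-
  1. max(3,8)=8c; end=16; A:t0 B:t1
  2. max(2,6)=6c; end=22; A:t2 B:t1
  3. max(5,4)=5c; end=27; A:t2 B:t3
  4. max(6,6)=6c; end=33; A:t4 B:t3
  5. 3=3c; end=36; A:t4 B:t3

step 4: A=load:t4 B=compute:t3 [tied]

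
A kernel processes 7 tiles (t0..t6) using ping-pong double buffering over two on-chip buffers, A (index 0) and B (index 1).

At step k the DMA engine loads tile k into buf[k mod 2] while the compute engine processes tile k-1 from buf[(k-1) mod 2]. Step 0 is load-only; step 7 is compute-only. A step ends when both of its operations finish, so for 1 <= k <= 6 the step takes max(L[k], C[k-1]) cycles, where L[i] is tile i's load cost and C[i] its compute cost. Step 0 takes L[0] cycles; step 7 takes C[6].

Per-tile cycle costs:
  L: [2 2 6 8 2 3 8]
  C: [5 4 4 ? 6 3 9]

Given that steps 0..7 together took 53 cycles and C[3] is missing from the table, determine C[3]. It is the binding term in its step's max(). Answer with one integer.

C[3] = 9

step 0 → dur = L[0]=2 = 2
step 1 → dur = max(L[1]=2, C[0]=5) = 5
step 2 → dur = max(L[2]=6, C[1]=4) = 6
step 3 → dur = max(L[3]=8, C[2]=4) = 8
step 4 → dur = max(L[4]=2, C[3]=?) = C[3]  (unknown; binding)
step 5 → dur = max(L[5]=3, C[4]=6) = 6
step 6 → dur = max(L[6]=8, C[5]=3) = 8
step 7 → dur = C[6]=9 = 9
sum of known step durations = 44
dur[4] = total - known = 53 - 44 = 9
C[3] is the binding max in step 4, so C[3] = dur[4] = 9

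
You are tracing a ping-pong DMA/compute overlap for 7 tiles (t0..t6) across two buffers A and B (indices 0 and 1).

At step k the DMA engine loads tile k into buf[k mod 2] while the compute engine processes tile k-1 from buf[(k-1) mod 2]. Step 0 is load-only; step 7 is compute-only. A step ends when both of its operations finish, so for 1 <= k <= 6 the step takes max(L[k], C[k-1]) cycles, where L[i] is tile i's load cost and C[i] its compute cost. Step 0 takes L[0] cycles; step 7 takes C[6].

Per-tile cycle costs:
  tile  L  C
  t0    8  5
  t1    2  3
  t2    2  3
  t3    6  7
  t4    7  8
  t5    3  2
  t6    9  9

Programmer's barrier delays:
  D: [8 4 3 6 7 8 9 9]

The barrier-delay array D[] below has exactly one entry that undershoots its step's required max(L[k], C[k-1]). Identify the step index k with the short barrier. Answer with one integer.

k=0 barrier L[0]=8→8c, D[0]=8 ok
k=1 barrier max(L[1]=2,C[0]=5)→5c, D[1]=4 SHORT
k=2 barrier max(L[2]=2,C[1]=3)→3c, D[2]=3 ok
k=3 barrier max(L[3]=6,C[2]=3)→6c, D[3]=6 ok
k=4 barrier max(L[4]=7,C[3]=7)→7c, D[4]=7 ok
k=5 barrier max(L[5]=3,C[4]=8)→8c, D[5]=8 ok
k=6 barrier max(L[6]=9,C[5]=2)→9c, D[6]=9 ok
k=7 barrier C[6]=9→9c, D[7]=9 ok

hazard at step 1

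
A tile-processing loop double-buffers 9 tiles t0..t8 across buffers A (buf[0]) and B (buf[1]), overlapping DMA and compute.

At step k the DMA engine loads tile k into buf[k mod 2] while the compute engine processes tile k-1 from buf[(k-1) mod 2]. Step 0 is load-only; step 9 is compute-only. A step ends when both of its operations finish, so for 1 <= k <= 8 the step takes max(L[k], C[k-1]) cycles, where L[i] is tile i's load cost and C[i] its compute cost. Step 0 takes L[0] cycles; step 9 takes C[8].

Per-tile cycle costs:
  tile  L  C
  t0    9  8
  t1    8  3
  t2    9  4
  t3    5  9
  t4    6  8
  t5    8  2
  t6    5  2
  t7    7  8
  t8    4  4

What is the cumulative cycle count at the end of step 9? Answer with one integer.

step 0: L[0]=9 → dur=9, Σ=9 | A=load:t0 B=idle [load-only]
step 1: L[1]=8 C[0]=8 → dur=8, Σ=17 | A=compute:t0 B=load:t1 [tied]
step 2: L[2]=9 C[1]=3 → dur=9, Σ=26 | A=load:t2 B=compute:t1 [load-bound]
step 3: L[3]=5 C[2]=4 → dur=5, Σ=31 | A=compute:t2 B=load:t3 [load-bound]
step 4: L[4]=6 C[3]=9 → dur=9, Σ=40 | A=load:t4 B=compute:t3 [compute-bound]
step 5: L[5]=8 C[4]=8 → dur=8, Σ=48 | A=compute:t4 B=load:t5 [tied]
step 6: L[6]=5 C[5]=2 → dur=5, Σ=53 | A=load:t6 B=compute:t5 [load-bound]
step 7: L[7]=7 C[6]=2 → dur=7, Σ=60 | A=compute:t6 B=load:t7 [load-bound]
step 8: L[8]=4 C[7]=8 → dur=8, Σ=68 | A=load:t8 B=compute:t7 [compute-bound]
step 9: C[8]=4 → dur=4, Σ=72 | A=compute:t8 B=idle [compute-only]

end_cycle[9] = 72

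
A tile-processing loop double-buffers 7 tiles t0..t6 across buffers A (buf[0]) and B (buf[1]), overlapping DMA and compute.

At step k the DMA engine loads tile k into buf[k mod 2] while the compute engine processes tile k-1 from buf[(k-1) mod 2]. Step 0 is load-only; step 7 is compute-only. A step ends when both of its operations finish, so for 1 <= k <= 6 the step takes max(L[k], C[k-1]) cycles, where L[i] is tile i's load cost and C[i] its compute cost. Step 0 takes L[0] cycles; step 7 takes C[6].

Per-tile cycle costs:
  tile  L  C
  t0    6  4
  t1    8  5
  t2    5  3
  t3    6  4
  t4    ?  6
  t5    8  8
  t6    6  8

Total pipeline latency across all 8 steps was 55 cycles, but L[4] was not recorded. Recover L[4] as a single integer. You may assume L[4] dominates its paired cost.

L[4] = 6

step 0: dur = L[0]=6 = 6
step 1: dur = max(L[1]=8, C[0]=4) = 8
step 2: dur = max(L[2]=5, C[1]=5) = 5
step 3: dur = max(L[3]=6, C[2]=3) = 6
step 4: dur = max(L[4]=?, C[3]=4) = L[4]  (unknown; binding)
step 5: dur = max(L[5]=8, C[4]=6) = 8
step 6: dur = max(L[6]=6, C[5]=8) = 8
step 7: dur = C[6]=8 = 8
sum of known step durations = 49
dur[4] = total - known = 55 - 49 = 6
L[4] is the binding max in step 4, so L[4] = dur[4] = 6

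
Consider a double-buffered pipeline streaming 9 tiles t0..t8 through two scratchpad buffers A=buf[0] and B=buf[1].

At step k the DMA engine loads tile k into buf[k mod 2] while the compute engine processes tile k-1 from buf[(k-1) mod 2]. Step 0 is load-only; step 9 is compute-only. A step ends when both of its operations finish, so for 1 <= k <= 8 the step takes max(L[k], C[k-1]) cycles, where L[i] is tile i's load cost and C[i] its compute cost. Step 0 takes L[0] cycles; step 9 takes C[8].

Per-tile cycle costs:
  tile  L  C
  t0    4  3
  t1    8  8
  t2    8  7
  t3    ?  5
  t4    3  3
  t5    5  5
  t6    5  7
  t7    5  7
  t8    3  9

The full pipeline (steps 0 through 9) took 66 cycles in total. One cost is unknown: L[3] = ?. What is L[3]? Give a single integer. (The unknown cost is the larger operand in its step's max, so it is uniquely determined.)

step 0 | dur = L[0]=4 = 4
step 1 | dur = max(L[1]=8, C[0]=3) = 8
step 2 | dur = max(L[2]=8, C[1]=8) = 8
step 3 | dur = max(L[3]=?, C[2]=7) = L[3]  (unknown; binding)
step 4 | dur = max(L[4]=3, C[3]=5) = 5
step 5 | dur = max(L[5]=5, C[4]=3) = 5
step 6 | dur = max(L[6]=5, C[5]=5) = 5
step 7 | dur = max(L[7]=5, C[6]=7) = 7
step 8 | dur = max(L[8]=3, C[7]=7) = 7
step 9 | dur = C[8]=9 = 9
sum of known step durations = 58
dur[3] = total - known = 66 - 58 = 8
L[3] is the binding max in step 3, so L[3] = dur[3] = 8

L[3] = 8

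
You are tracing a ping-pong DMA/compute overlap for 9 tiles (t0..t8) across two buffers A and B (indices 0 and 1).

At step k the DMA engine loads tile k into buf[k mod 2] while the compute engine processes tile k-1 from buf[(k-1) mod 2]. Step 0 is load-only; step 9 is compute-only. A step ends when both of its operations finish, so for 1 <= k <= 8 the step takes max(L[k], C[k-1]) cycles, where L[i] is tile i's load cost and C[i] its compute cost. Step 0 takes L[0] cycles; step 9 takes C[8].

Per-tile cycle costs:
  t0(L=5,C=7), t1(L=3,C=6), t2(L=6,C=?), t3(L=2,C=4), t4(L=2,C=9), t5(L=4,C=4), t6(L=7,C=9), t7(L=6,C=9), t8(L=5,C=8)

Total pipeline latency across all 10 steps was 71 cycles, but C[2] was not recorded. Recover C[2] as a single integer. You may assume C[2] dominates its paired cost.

C[2] = 7

step 0 = dur = L[0]=5 = 5
step 1 = dur = max(L[1]=3, C[0]=7) = 7
step 2 = dur = max(L[2]=6, C[1]=6) = 6
step 3 = dur = max(L[3]=2, C[2]=?) = C[2]  (unknown; binding)
step 4 = dur = max(L[4]=2, C[3]=4) = 4
step 5 = dur = max(L[5]=4, C[4]=9) = 9
step 6 = dur = max(L[6]=7, C[5]=4) = 7
step 7 = dur = max(L[7]=6, C[6]=9) = 9
step 8 = dur = max(L[8]=5, C[7]=9) = 9
step 9 = dur = C[8]=8 = 8
sum of known step durations = 64
dur[3] = total - known = 71 - 64 = 7
C[2] is the binding max in step 3, so C[2] = dur[3] = 7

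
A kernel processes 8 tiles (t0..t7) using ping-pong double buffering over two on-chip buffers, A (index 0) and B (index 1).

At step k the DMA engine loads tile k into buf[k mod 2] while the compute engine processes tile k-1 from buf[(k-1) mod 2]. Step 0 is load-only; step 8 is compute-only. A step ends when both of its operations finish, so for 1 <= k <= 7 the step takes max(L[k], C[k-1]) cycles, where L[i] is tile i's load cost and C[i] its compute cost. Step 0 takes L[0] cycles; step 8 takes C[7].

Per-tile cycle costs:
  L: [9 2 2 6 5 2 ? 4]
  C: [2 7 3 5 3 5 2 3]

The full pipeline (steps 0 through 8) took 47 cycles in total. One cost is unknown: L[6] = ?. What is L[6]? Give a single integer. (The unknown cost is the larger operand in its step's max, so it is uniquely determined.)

step 0 = dur = L[0]=9 = 9
step 1 = dur = max(L[1]=2, C[0]=2) = 2
step 2 = dur = max(L[2]=2, C[1]=7) = 7
step 3 = dur = max(L[3]=6, C[2]=3) = 6
step 4 = dur = max(L[4]=5, C[3]=5) = 5
step 5 = dur = max(L[5]=2, C[4]=3) = 3
step 6 = dur = max(L[6]=?, C[5]=5) = L[6]  (unknown; binding)
step 7 = dur = max(L[7]=4, C[6]=2) = 4
step 8 = dur = C[7]=3 = 3
sum of known step durations = 39
dur[6] = total - known = 47 - 39 = 8
L[6] is the binding max in step 6, so L[6] = dur[6] = 8

L[6] = 8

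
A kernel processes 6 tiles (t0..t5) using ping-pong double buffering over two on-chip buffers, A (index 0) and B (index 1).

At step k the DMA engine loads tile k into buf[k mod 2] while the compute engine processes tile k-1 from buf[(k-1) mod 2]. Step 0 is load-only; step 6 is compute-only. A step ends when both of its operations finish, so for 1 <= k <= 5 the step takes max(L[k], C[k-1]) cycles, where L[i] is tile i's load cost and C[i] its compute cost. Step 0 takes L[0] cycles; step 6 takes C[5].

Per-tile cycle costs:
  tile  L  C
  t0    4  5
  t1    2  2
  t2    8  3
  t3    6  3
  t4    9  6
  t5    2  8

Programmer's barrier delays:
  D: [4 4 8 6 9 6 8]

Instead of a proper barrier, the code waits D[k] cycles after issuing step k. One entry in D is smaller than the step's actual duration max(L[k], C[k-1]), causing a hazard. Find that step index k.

hazard at step 1

[0] required=L[0]=4=4 vs D=4 ok
[1] required=max(L[1]=2,C[0]=5)=5 vs D=4 SHORT
[2] required=max(L[2]=8,C[1]=2)=8 vs D=8 ok
[3] required=max(L[3]=6,C[2]=3)=6 vs D=6 ok
[4] required=max(L[4]=9,C[3]=3)=9 vs D=9 ok
[5] required=max(L[5]=2,C[4]=6)=6 vs D=6 ok
[6] required=C[5]=8=8 vs D=8 ok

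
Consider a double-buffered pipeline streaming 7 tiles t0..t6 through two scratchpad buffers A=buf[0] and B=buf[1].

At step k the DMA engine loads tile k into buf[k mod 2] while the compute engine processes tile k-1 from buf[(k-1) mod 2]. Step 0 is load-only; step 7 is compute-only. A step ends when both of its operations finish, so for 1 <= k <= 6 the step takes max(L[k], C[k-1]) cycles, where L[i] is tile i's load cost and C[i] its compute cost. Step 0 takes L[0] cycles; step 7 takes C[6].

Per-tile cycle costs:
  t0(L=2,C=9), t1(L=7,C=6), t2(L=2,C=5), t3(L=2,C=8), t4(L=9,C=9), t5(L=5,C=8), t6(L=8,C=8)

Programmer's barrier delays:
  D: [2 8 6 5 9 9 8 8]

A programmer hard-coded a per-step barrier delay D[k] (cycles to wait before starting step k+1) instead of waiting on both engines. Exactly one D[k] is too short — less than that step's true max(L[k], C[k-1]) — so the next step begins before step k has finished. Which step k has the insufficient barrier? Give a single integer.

step 0: need L[0]=2 = 2; D[0]=2 ok
step 1: need max(L[1]=7,C[0]=9) = 9; D[1]=8 SHORT
step 2: need max(L[2]=2,C[1]=6) = 6; D[2]=6 ok
step 3: need max(L[3]=2,C[2]=5) = 5; D[3]=5 ok
step 4: need max(L[4]=9,C[3]=8) = 9; D[4]=9 ok
step 5: need max(L[5]=5,C[4]=9) = 9; D[5]=9 ok
step 6: need max(L[6]=8,C[5]=8) = 8; D[6]=8 ok
step 7: need C[6]=8 = 8; D[7]=8 ok

hazard at step 1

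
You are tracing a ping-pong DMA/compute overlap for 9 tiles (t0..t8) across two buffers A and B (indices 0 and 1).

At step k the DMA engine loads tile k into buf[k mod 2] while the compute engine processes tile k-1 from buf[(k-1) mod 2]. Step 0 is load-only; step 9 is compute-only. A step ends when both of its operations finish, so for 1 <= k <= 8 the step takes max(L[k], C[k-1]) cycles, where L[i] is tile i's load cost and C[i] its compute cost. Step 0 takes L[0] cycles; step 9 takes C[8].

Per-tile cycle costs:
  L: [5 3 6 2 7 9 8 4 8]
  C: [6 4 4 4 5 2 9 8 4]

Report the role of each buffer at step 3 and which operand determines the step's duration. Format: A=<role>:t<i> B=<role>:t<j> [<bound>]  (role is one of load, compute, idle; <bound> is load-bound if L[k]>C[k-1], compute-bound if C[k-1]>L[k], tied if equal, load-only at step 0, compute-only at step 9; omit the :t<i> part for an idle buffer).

step 3: A=compute:t2 B=load:t3 [compute-bound]

k=0 load=t0/5c comp=- wait=5 total=5
k=1 load=t1/3c comp=t0/6c wait=6 total=11
k=2 load=t2/6c comp=t1/4c wait=6 total=17
k=3 load=t3/2c comp=t2/4c wait=4 total=21
k=4 load=t4/7c comp=t3/4c wait=7 total=28
k=5 load=t5/9c comp=t4/5c wait=9 total=37
k=6 load=t6/8c comp=t5/2c wait=8 total=45
k=7 load=t7/4c comp=t6/9c wait=9 total=54
k=8 load=t8/8c comp=t7/8c wait=8 total=62
k=9 load=- comp=t8/4c wait=4 total=66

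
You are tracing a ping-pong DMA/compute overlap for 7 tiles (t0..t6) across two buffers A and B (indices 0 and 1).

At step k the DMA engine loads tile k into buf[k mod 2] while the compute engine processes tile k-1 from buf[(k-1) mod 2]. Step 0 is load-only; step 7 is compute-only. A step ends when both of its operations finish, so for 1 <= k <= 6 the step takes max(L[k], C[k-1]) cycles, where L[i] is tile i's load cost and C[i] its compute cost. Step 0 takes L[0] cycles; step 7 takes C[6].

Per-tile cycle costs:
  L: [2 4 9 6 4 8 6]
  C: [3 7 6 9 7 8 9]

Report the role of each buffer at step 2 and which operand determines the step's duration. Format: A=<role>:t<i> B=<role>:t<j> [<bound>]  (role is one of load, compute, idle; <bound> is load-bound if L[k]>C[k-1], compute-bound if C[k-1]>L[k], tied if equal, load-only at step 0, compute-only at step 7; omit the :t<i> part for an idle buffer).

step 2: A=load:t2 B=compute:t1 [load-bound]

k=0 load=t0/2c comp=- wait=2 total=2
k=1 load=t1/4c comp=t0/3c wait=4 total=6
k=2 load=t2/9c comp=t1/7c wait=9 total=15
k=3 load=t3/6c comp=t2/6c wait=6 total=21
k=4 load=t4/4c comp=t3/9c wait=9 total=30
k=5 load=t5/8c comp=t4/7c wait=8 total=38
k=6 load=t6/6c comp=t5/8c wait=8 total=46
k=7 load=- comp=t6/9c wait=9 total=55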